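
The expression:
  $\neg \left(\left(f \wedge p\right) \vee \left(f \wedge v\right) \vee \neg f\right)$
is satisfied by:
  {f: True, v: False, p: False}


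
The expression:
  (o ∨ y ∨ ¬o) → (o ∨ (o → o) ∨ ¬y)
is always true.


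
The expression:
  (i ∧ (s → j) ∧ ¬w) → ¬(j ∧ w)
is always true.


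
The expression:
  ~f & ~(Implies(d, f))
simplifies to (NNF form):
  d & ~f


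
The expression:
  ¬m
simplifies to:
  ¬m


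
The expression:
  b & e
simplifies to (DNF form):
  b & e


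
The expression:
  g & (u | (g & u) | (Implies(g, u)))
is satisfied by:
  {u: True, g: True}


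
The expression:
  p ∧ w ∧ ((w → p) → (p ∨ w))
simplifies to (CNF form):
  p ∧ w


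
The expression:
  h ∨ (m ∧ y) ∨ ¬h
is always true.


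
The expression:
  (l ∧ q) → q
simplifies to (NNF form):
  True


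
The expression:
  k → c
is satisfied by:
  {c: True, k: False}
  {k: False, c: False}
  {k: True, c: True}


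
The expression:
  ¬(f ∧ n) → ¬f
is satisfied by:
  {n: True, f: False}
  {f: False, n: False}
  {f: True, n: True}


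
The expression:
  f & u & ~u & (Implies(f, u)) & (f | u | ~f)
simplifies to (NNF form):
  False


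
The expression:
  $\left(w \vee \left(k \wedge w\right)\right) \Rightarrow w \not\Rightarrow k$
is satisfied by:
  {w: False, k: False}
  {k: True, w: False}
  {w: True, k: False}


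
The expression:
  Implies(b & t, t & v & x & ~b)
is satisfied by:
  {t: False, b: False}
  {b: True, t: False}
  {t: True, b: False}


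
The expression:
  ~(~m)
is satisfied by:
  {m: True}


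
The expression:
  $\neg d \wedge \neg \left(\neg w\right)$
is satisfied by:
  {w: True, d: False}


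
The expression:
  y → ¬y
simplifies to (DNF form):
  ¬y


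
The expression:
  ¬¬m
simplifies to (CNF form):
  m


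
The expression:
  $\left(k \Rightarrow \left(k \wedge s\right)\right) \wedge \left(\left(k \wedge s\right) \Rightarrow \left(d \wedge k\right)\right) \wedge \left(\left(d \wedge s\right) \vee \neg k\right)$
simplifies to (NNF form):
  $\left(d \wedge s\right) \vee \neg k$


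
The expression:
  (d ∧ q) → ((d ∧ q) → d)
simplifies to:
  True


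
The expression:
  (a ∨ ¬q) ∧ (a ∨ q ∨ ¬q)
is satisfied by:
  {a: True, q: False}
  {q: False, a: False}
  {q: True, a: True}


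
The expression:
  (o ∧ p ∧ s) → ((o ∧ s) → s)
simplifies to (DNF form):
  True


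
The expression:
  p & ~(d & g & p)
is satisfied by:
  {p: True, g: False, d: False}
  {p: True, d: True, g: False}
  {p: True, g: True, d: False}


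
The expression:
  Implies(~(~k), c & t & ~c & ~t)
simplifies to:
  ~k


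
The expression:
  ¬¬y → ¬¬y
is always true.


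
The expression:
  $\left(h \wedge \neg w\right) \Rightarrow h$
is always true.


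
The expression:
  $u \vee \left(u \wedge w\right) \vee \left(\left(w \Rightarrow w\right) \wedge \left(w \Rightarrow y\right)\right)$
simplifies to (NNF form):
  $u \vee y \vee \neg w$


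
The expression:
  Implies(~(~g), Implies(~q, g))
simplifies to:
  True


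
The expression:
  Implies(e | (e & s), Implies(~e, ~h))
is always true.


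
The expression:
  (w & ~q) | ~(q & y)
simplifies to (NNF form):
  ~q | ~y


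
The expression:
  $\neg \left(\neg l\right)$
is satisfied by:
  {l: True}


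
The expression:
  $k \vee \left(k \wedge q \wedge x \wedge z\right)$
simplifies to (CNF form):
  $k$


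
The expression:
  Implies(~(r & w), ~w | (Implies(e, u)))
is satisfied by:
  {r: True, u: True, w: False, e: False}
  {r: True, w: False, e: False, u: False}
  {u: True, w: False, e: False, r: False}
  {u: False, w: False, e: False, r: False}
  {r: True, e: True, u: True, w: False}
  {r: True, e: True, u: False, w: False}
  {e: True, u: True, r: False, w: False}
  {e: True, r: False, w: False, u: False}
  {u: True, r: True, w: True, e: False}
  {r: True, w: True, u: False, e: False}
  {u: True, w: True, r: False, e: False}
  {w: True, r: False, e: False, u: False}
  {r: True, e: True, w: True, u: True}
  {r: True, e: True, w: True, u: False}
  {e: True, w: True, u: True, r: False}


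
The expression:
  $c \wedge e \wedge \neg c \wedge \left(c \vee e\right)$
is never true.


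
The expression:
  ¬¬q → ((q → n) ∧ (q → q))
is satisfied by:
  {n: True, q: False}
  {q: False, n: False}
  {q: True, n: True}


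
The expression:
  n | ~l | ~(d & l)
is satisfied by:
  {n: True, l: False, d: False}
  {l: False, d: False, n: False}
  {n: True, d: True, l: False}
  {d: True, l: False, n: False}
  {n: True, l: True, d: False}
  {l: True, n: False, d: False}
  {n: True, d: True, l: True}


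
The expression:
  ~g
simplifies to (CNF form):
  ~g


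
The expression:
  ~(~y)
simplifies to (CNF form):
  y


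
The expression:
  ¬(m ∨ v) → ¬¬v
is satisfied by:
  {m: True, v: True}
  {m: True, v: False}
  {v: True, m: False}


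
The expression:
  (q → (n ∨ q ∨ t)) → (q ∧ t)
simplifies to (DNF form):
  q ∧ t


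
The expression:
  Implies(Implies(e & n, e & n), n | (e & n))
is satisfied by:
  {n: True}


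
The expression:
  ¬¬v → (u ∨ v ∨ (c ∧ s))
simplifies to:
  True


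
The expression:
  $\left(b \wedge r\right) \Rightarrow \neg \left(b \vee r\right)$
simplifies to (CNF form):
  $\neg b \vee \neg r$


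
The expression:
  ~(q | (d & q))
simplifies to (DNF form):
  ~q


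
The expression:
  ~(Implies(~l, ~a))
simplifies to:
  a & ~l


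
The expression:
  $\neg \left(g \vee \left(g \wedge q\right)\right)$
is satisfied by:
  {g: False}


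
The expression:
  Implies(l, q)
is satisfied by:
  {q: True, l: False}
  {l: False, q: False}
  {l: True, q: True}


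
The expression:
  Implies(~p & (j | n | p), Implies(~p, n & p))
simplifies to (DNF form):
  p | (~j & ~n)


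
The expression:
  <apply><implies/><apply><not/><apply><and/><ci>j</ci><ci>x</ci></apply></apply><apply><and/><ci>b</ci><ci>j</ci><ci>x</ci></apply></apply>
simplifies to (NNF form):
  <apply><and/><ci>j</ci><ci>x</ci></apply>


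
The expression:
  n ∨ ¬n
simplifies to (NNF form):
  True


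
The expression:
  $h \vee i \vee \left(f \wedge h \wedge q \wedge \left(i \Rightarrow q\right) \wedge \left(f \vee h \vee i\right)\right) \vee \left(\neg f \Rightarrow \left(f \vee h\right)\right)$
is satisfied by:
  {i: True, h: True, f: True}
  {i: True, h: True, f: False}
  {i: True, f: True, h: False}
  {i: True, f: False, h: False}
  {h: True, f: True, i: False}
  {h: True, f: False, i: False}
  {f: True, h: False, i: False}


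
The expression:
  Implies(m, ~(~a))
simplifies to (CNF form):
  a | ~m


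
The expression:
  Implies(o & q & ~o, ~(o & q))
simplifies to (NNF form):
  True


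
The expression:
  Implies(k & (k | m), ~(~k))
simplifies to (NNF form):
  True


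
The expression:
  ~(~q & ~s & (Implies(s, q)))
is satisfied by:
  {q: True, s: True}
  {q: True, s: False}
  {s: True, q: False}


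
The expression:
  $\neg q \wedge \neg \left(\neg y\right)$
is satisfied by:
  {y: True, q: False}


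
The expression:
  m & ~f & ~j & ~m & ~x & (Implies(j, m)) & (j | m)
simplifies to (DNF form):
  False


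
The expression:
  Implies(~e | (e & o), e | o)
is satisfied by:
  {o: True, e: True}
  {o: True, e: False}
  {e: True, o: False}


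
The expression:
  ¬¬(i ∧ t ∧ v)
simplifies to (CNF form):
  i ∧ t ∧ v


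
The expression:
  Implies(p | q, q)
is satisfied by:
  {q: True, p: False}
  {p: False, q: False}
  {p: True, q: True}


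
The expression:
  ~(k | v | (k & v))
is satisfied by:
  {v: False, k: False}


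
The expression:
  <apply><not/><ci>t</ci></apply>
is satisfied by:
  {t: False}


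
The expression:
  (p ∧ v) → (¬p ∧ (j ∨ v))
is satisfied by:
  {p: False, v: False}
  {v: True, p: False}
  {p: True, v: False}


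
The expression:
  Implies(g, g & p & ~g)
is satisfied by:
  {g: False}


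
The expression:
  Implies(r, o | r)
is always true.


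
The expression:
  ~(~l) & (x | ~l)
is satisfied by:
  {x: True, l: True}


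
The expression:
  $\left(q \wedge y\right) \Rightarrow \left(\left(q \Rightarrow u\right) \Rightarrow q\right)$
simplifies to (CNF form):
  $\text{True}$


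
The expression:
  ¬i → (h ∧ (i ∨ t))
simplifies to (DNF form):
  i ∨ (h ∧ t)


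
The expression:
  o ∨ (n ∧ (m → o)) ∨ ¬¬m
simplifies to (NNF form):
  m ∨ n ∨ o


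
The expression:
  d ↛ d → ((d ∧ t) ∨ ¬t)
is always true.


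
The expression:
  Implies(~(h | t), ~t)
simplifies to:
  True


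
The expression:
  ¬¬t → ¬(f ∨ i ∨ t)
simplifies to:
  ¬t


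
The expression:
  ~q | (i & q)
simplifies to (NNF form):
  i | ~q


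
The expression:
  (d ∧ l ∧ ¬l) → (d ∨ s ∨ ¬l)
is always true.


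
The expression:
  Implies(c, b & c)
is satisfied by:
  {b: True, c: False}
  {c: False, b: False}
  {c: True, b: True}


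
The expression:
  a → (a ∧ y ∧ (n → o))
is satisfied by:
  {y: True, o: True, n: False, a: False}
  {y: True, n: False, o: False, a: False}
  {y: True, o: True, n: True, a: False}
  {y: True, n: True, o: False, a: False}
  {o: True, y: False, n: False, a: False}
  {y: False, n: False, o: False, a: False}
  {o: True, n: True, y: False, a: False}
  {n: True, y: False, o: False, a: False}
  {a: True, o: True, y: True, n: False}
  {a: True, y: True, n: False, o: False}
  {a: True, o: True, y: True, n: True}


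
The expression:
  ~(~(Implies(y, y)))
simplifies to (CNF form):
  True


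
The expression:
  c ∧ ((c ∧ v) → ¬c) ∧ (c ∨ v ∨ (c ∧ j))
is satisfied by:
  {c: True, v: False}


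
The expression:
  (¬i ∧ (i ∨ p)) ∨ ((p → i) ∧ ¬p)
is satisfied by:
  {p: False, i: False}
  {i: True, p: False}
  {p: True, i: False}


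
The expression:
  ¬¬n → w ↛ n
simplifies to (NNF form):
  ¬n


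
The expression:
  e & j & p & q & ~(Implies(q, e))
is never true.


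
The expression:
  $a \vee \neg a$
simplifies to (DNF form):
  $\text{True}$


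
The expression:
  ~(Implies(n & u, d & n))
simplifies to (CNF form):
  n & u & ~d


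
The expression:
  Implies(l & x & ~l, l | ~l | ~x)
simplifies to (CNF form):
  True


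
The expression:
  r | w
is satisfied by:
  {r: True, w: True}
  {r: True, w: False}
  {w: True, r: False}


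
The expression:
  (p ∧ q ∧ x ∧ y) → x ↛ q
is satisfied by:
  {p: False, q: False, y: False, x: False}
  {x: True, p: False, q: False, y: False}
  {y: True, p: False, q: False, x: False}
  {x: True, y: True, p: False, q: False}
  {q: True, x: False, p: False, y: False}
  {x: True, q: True, p: False, y: False}
  {y: True, q: True, x: False, p: False}
  {x: True, y: True, q: True, p: False}
  {p: True, y: False, q: False, x: False}
  {x: True, p: True, y: False, q: False}
  {y: True, p: True, x: False, q: False}
  {x: True, y: True, p: True, q: False}
  {q: True, p: True, y: False, x: False}
  {x: True, q: True, p: True, y: False}
  {y: True, q: True, p: True, x: False}


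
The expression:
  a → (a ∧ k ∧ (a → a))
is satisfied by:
  {k: True, a: False}
  {a: False, k: False}
  {a: True, k: True}


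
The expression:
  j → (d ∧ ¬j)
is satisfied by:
  {j: False}


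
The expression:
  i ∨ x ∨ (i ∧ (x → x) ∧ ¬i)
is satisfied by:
  {i: True, x: True}
  {i: True, x: False}
  {x: True, i: False}


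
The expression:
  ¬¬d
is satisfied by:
  {d: True}


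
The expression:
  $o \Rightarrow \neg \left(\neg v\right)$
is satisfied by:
  {v: True, o: False}
  {o: False, v: False}
  {o: True, v: True}


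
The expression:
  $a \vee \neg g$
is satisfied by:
  {a: True, g: False}
  {g: False, a: False}
  {g: True, a: True}


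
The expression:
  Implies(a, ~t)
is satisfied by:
  {t: False, a: False}
  {a: True, t: False}
  {t: True, a: False}


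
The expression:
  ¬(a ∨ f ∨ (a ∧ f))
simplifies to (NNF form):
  ¬a ∧ ¬f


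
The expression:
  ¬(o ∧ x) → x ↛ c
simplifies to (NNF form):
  x ∧ (o ∨ ¬c)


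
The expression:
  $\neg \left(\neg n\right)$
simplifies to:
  $n$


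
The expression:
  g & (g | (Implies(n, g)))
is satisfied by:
  {g: True}


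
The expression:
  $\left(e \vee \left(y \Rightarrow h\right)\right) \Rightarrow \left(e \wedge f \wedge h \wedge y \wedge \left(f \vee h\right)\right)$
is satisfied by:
  {f: True, y: True, h: False, e: False}
  {y: True, e: False, f: False, h: False}
  {h: True, e: True, f: True, y: True}


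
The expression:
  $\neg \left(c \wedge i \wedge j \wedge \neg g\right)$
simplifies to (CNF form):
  $g \vee \neg c \vee \neg i \vee \neg j$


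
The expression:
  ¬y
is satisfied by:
  {y: False}


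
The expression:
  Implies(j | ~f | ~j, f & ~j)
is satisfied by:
  {f: True, j: False}


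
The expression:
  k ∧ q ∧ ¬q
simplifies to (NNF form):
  False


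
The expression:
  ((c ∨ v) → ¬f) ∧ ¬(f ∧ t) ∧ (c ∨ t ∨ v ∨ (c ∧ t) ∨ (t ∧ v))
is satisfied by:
  {c: True, t: True, v: True, f: False}
  {c: True, t: True, f: False, v: False}
  {c: True, v: True, f: False, t: False}
  {c: True, f: False, v: False, t: False}
  {t: True, v: True, f: False, c: False}
  {t: True, f: False, v: False, c: False}
  {v: True, t: False, f: False, c: False}


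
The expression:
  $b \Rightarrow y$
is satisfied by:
  {y: True, b: False}
  {b: False, y: False}
  {b: True, y: True}


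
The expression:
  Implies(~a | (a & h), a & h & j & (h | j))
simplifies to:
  a & (j | ~h)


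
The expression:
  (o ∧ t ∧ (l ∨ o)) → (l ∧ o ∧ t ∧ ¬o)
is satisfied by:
  {o: False, t: False}
  {t: True, o: False}
  {o: True, t: False}


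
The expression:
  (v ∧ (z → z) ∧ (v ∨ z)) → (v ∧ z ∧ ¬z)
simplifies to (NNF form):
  ¬v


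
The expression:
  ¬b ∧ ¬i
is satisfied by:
  {i: False, b: False}


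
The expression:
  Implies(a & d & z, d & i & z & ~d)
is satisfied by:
  {z: False, d: False, a: False}
  {a: True, z: False, d: False}
  {d: True, z: False, a: False}
  {a: True, d: True, z: False}
  {z: True, a: False, d: False}
  {a: True, z: True, d: False}
  {d: True, z: True, a: False}


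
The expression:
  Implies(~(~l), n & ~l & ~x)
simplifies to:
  ~l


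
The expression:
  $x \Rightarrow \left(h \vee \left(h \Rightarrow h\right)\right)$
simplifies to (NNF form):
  $\text{True}$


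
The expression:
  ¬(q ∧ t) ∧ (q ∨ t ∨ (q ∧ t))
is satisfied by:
  {q: True, t: False}
  {t: True, q: False}


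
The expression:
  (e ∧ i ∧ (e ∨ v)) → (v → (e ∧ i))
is always true.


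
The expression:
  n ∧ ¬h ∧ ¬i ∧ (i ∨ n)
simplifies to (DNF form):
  n ∧ ¬h ∧ ¬i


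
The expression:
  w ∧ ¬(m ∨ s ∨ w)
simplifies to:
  False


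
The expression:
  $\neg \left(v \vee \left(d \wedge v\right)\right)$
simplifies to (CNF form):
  $\neg v$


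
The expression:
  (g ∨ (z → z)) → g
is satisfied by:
  {g: True}


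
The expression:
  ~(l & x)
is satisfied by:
  {l: False, x: False}
  {x: True, l: False}
  {l: True, x: False}


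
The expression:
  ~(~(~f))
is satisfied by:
  {f: False}


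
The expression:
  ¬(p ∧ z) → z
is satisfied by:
  {z: True}


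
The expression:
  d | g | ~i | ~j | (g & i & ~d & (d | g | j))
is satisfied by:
  {d: True, g: True, i: False, j: False}
  {d: True, g: False, i: False, j: False}
  {g: True, j: False, d: False, i: False}
  {j: False, g: False, d: False, i: False}
  {j: True, d: True, g: True, i: False}
  {j: True, d: True, g: False, i: False}
  {j: True, g: True, d: False, i: False}
  {j: True, g: False, d: False, i: False}
  {i: True, d: True, g: True, j: False}
  {i: True, d: True, g: False, j: False}
  {i: True, g: True, d: False, j: False}
  {i: True, g: False, d: False, j: False}
  {j: True, i: True, d: True, g: True}
  {j: True, i: True, d: True, g: False}
  {j: True, i: True, g: True, d: False}


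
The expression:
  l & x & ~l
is never true.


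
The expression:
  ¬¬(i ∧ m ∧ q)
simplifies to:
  i ∧ m ∧ q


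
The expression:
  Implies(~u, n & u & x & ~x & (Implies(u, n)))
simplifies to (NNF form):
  u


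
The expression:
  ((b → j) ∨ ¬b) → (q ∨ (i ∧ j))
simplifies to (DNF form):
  q ∨ (b ∧ ¬j) ∨ (i ∧ j)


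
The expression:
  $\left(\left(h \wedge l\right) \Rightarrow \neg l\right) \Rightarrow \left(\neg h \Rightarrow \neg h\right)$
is always true.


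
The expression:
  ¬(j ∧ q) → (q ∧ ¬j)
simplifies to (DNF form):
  q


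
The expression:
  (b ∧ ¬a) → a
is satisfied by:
  {a: True, b: False}
  {b: False, a: False}
  {b: True, a: True}


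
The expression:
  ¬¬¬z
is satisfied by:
  {z: False}


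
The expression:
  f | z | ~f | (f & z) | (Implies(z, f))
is always true.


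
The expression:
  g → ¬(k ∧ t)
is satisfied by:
  {g: False, k: False, t: False}
  {t: True, g: False, k: False}
  {k: True, g: False, t: False}
  {t: True, k: True, g: False}
  {g: True, t: False, k: False}
  {t: True, g: True, k: False}
  {k: True, g: True, t: False}


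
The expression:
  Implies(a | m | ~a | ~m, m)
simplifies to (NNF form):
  m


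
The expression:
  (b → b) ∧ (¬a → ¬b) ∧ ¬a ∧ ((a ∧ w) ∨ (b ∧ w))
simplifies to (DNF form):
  False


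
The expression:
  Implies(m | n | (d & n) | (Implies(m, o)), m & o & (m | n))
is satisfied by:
  {m: True, o: True}


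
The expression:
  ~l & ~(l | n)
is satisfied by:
  {n: False, l: False}


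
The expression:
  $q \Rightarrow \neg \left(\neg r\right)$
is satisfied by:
  {r: True, q: False}
  {q: False, r: False}
  {q: True, r: True}


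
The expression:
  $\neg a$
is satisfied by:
  {a: False}


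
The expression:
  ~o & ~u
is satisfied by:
  {u: False, o: False}


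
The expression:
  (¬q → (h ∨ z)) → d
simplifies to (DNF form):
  d ∨ (¬h ∧ ¬q ∧ ¬z)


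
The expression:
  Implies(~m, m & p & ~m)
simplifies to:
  m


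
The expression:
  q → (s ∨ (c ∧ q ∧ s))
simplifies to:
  s ∨ ¬q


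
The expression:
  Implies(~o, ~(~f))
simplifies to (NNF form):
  f | o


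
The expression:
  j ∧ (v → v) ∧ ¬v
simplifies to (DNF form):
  j ∧ ¬v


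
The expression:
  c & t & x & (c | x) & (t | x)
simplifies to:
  c & t & x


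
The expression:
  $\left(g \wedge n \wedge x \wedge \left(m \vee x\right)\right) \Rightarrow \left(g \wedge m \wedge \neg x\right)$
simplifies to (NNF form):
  $\neg g \vee \neg n \vee \neg x$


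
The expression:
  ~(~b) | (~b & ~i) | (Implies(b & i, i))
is always true.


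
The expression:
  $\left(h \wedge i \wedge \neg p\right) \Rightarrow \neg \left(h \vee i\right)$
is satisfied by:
  {p: True, h: False, i: False}
  {h: False, i: False, p: False}
  {i: True, p: True, h: False}
  {i: True, h: False, p: False}
  {p: True, h: True, i: False}
  {h: True, p: False, i: False}
  {i: True, h: True, p: True}


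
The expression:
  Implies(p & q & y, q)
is always true.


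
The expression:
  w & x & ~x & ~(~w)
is never true.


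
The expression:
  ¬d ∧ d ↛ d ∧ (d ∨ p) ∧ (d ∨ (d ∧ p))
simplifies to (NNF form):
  False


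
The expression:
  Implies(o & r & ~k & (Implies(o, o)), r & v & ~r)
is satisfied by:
  {k: True, o: False, r: False}
  {o: False, r: False, k: False}
  {r: True, k: True, o: False}
  {r: True, o: False, k: False}
  {k: True, o: True, r: False}
  {o: True, k: False, r: False}
  {r: True, o: True, k: True}


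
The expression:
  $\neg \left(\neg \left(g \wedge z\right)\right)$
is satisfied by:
  {z: True, g: True}


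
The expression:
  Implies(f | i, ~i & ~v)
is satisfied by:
  {i: False, v: False, f: False}
  {f: True, i: False, v: False}
  {v: True, i: False, f: False}


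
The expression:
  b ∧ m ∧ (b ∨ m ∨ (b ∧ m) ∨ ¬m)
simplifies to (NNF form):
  b ∧ m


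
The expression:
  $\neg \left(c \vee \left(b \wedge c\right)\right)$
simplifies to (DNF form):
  $\neg c$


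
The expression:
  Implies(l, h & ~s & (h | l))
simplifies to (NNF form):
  ~l | (h & ~s)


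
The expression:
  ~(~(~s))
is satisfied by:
  {s: False}


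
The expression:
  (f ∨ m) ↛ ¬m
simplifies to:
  m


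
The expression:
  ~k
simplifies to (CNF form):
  ~k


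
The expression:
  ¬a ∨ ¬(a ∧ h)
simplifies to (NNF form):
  ¬a ∨ ¬h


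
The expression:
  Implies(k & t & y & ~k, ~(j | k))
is always true.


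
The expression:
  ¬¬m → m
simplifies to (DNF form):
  True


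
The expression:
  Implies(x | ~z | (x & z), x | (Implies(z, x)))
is always true.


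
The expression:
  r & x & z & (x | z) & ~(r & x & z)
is never true.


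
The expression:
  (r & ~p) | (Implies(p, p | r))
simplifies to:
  True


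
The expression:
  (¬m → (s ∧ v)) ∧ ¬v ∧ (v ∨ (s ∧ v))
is never true.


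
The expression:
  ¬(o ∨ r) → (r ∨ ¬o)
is always true.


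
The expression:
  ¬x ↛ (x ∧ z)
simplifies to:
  ¬x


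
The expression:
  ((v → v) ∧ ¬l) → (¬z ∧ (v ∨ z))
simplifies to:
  l ∨ (v ∧ ¬z)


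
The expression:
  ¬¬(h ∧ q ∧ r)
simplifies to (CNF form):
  h ∧ q ∧ r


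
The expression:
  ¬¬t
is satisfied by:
  {t: True}


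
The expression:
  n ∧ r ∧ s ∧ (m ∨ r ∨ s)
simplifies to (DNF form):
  n ∧ r ∧ s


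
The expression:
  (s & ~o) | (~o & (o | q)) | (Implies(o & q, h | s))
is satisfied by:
  {s: True, h: True, o: False, q: False}
  {s: True, o: False, h: False, q: False}
  {h: True, s: False, o: False, q: False}
  {s: False, o: False, h: False, q: False}
  {q: True, s: True, h: True, o: False}
  {q: True, s: True, o: False, h: False}
  {q: True, h: True, s: False, o: False}
  {q: True, s: False, o: False, h: False}
  {s: True, o: True, h: True, q: False}
  {s: True, o: True, q: False, h: False}
  {o: True, h: True, q: False, s: False}
  {o: True, q: False, h: False, s: False}
  {s: True, o: True, q: True, h: True}
  {s: True, o: True, q: True, h: False}
  {o: True, q: True, h: True, s: False}


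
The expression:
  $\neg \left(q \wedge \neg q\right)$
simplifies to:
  $\text{True}$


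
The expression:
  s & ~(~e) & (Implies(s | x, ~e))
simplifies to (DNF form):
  False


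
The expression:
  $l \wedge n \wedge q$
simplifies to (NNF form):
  $l \wedge n \wedge q$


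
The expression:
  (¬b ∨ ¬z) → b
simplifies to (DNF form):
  b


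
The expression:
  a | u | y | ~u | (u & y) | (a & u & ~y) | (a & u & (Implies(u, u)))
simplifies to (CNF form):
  True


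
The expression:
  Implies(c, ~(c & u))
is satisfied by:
  {u: False, c: False}
  {c: True, u: False}
  {u: True, c: False}


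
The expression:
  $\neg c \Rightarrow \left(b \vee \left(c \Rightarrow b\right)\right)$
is always true.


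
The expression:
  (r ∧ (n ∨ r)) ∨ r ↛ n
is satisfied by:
  {r: True}


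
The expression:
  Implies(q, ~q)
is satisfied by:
  {q: False}


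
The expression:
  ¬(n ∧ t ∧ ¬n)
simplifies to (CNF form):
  True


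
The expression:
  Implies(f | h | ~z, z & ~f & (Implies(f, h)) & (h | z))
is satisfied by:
  {z: True, f: False}


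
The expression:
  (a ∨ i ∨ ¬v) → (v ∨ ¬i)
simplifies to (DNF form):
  v ∨ ¬i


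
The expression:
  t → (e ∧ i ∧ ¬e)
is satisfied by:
  {t: False}


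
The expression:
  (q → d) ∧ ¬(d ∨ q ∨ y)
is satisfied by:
  {q: False, y: False, d: False}


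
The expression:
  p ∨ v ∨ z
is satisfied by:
  {z: True, v: True, p: True}
  {z: True, v: True, p: False}
  {z: True, p: True, v: False}
  {z: True, p: False, v: False}
  {v: True, p: True, z: False}
  {v: True, p: False, z: False}
  {p: True, v: False, z: False}


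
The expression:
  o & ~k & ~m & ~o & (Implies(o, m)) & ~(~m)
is never true.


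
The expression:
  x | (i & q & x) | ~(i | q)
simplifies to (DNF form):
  x | (~i & ~q)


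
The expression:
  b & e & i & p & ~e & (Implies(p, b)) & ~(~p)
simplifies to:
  False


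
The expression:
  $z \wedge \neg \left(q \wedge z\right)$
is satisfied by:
  {z: True, q: False}


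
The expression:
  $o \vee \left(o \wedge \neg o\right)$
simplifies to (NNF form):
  $o$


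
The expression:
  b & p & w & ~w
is never true.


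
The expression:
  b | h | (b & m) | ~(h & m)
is always true.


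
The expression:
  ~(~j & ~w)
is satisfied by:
  {w: True, j: True}
  {w: True, j: False}
  {j: True, w: False}


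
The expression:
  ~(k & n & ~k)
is always true.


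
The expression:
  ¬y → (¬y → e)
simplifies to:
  e ∨ y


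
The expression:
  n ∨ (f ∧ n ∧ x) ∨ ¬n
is always true.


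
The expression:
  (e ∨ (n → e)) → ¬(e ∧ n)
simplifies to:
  ¬e ∨ ¬n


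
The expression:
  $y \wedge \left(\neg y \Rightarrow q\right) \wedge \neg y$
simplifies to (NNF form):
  $\text{False}$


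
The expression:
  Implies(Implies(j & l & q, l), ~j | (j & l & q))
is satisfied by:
  {q: True, l: True, j: False}
  {q: True, l: False, j: False}
  {l: True, q: False, j: False}
  {q: False, l: False, j: False}
  {j: True, q: True, l: True}


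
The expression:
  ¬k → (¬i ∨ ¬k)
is always true.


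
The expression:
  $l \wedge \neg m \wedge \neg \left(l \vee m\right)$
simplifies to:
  $\text{False}$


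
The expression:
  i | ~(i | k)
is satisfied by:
  {i: True, k: False}
  {k: False, i: False}
  {k: True, i: True}


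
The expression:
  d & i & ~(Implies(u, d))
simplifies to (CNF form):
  False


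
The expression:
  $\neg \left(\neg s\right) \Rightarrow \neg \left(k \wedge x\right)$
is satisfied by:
  {s: False, k: False, x: False}
  {x: True, s: False, k: False}
  {k: True, s: False, x: False}
  {x: True, k: True, s: False}
  {s: True, x: False, k: False}
  {x: True, s: True, k: False}
  {k: True, s: True, x: False}


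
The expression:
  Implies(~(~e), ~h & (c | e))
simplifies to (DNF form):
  ~e | ~h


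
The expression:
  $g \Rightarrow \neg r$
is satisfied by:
  {g: False, r: False}
  {r: True, g: False}
  {g: True, r: False}


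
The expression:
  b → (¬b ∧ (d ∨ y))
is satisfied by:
  {b: False}


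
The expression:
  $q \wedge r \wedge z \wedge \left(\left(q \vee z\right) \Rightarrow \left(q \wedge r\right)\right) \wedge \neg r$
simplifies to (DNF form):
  $\text{False}$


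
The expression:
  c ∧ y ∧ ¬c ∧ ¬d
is never true.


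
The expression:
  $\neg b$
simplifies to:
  $\neg b$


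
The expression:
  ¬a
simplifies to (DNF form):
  ¬a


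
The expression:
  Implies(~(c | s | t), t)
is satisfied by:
  {t: True, c: True, s: True}
  {t: True, c: True, s: False}
  {t: True, s: True, c: False}
  {t: True, s: False, c: False}
  {c: True, s: True, t: False}
  {c: True, s: False, t: False}
  {s: True, c: False, t: False}


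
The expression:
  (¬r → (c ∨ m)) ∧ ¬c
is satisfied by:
  {r: True, m: True, c: False}
  {r: True, m: False, c: False}
  {m: True, r: False, c: False}


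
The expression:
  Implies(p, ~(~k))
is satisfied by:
  {k: True, p: False}
  {p: False, k: False}
  {p: True, k: True}


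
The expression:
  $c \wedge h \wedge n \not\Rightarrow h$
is never true.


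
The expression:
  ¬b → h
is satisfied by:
  {b: True, h: True}
  {b: True, h: False}
  {h: True, b: False}


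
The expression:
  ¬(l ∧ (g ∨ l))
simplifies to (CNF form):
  ¬l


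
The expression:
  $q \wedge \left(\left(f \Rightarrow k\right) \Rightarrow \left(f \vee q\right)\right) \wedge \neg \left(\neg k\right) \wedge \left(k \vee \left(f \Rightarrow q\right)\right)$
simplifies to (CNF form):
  $k \wedge q$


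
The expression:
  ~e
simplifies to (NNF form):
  ~e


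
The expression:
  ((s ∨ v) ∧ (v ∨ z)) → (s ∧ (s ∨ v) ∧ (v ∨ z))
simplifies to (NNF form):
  s ∨ ¬v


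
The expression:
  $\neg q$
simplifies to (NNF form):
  $\neg q$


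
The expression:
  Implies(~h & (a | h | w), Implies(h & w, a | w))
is always true.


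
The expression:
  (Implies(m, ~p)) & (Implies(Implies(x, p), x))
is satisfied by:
  {x: True, p: False, m: False}
  {m: True, x: True, p: False}
  {p: True, x: True, m: False}


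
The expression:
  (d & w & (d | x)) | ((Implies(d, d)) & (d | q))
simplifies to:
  d | q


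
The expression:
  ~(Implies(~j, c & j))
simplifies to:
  ~j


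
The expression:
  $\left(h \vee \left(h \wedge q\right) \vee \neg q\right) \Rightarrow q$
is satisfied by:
  {q: True}


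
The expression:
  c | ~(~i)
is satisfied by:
  {i: True, c: True}
  {i: True, c: False}
  {c: True, i: False}


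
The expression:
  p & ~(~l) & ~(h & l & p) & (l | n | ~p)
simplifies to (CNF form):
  l & p & ~h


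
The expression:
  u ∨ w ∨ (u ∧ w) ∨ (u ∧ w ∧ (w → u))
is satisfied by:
  {u: True, w: True}
  {u: True, w: False}
  {w: True, u: False}


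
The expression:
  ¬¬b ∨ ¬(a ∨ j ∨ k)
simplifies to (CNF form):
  (b ∨ ¬a) ∧ (b ∨ ¬j) ∧ (b ∨ ¬k)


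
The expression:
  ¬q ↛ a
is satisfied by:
  {q: False, a: False}


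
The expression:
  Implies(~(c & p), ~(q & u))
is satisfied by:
  {p: True, c: True, u: False, q: False}
  {p: True, c: False, u: False, q: False}
  {c: True, p: False, u: False, q: False}
  {p: False, c: False, u: False, q: False}
  {q: True, p: True, c: True, u: False}
  {q: True, p: True, c: False, u: False}
  {q: True, c: True, p: False, u: False}
  {q: True, c: False, p: False, u: False}
  {p: True, u: True, c: True, q: False}
  {p: True, u: True, c: False, q: False}
  {u: True, c: True, p: False, q: False}
  {u: True, p: False, c: False, q: False}
  {q: True, p: True, u: True, c: True}


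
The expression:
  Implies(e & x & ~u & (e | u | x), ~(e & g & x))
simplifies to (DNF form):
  u | ~e | ~g | ~x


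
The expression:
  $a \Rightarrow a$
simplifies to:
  $\text{True}$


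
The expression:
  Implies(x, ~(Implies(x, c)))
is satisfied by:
  {c: False, x: False}
  {x: True, c: False}
  {c: True, x: False}


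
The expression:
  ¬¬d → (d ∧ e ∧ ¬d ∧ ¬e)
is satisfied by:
  {d: False}


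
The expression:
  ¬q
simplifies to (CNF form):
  ¬q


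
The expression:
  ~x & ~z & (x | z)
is never true.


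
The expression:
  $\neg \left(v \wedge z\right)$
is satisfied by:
  {v: False, z: False}
  {z: True, v: False}
  {v: True, z: False}


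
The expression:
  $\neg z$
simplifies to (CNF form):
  $\neg z$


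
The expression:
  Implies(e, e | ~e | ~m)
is always true.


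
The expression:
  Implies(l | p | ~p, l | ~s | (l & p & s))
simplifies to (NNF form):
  l | ~s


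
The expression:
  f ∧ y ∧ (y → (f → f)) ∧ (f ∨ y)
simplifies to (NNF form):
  f ∧ y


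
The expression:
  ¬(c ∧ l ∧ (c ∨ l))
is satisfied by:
  {l: False, c: False}
  {c: True, l: False}
  {l: True, c: False}


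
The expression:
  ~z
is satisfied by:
  {z: False}


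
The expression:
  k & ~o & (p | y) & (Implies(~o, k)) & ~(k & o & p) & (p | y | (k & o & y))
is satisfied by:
  {y: True, p: True, k: True, o: False}
  {y: True, k: True, o: False, p: False}
  {p: True, k: True, o: False, y: False}


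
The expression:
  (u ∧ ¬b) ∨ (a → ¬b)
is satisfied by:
  {a: False, b: False}
  {b: True, a: False}
  {a: True, b: False}


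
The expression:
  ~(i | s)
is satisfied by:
  {i: False, s: False}


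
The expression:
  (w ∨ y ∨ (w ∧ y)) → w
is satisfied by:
  {w: True, y: False}
  {y: False, w: False}
  {y: True, w: True}


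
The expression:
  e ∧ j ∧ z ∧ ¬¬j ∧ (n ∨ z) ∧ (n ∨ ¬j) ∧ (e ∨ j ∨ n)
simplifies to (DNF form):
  e ∧ j ∧ n ∧ z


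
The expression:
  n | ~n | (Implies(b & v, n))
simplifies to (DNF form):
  True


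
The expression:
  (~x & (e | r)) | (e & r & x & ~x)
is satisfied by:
  {r: True, e: True, x: False}
  {r: True, x: False, e: False}
  {e: True, x: False, r: False}


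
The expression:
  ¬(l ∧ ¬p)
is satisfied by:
  {p: True, l: False}
  {l: False, p: False}
  {l: True, p: True}


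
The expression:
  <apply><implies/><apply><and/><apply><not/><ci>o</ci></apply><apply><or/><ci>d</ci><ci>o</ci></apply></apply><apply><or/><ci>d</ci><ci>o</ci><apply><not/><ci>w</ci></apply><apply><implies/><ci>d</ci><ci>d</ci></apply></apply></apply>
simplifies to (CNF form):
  <true/>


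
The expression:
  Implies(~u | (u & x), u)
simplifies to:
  u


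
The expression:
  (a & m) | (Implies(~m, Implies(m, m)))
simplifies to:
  True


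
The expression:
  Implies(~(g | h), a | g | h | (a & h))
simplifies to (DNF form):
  a | g | h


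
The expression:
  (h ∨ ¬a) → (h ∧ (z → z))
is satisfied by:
  {a: True, h: True}
  {a: True, h: False}
  {h: True, a: False}


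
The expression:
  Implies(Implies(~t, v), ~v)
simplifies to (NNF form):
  ~v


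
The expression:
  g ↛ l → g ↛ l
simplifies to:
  True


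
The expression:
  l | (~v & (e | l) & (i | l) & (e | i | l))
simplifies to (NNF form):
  l | (e & i & ~v)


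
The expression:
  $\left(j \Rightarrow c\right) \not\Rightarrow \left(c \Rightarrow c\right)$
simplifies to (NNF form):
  $\text{False}$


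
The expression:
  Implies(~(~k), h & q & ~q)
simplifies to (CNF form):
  ~k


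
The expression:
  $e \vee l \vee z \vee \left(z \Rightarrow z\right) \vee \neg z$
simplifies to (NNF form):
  $\text{True}$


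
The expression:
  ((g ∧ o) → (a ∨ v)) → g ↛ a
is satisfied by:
  {g: True, a: False}


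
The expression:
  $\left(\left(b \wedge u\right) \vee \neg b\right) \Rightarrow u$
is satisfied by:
  {b: True, u: True}
  {b: True, u: False}
  {u: True, b: False}


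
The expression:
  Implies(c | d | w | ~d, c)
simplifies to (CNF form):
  c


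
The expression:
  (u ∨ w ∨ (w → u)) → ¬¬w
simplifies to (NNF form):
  w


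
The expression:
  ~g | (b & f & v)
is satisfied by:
  {f: True, b: True, v: True, g: False}
  {f: True, b: True, v: False, g: False}
  {f: True, v: True, b: False, g: False}
  {f: True, v: False, b: False, g: False}
  {b: True, v: True, f: False, g: False}
  {b: True, v: False, f: False, g: False}
  {v: True, f: False, b: False, g: False}
  {v: False, f: False, b: False, g: False}
  {g: True, f: True, b: True, v: True}


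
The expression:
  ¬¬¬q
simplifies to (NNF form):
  ¬q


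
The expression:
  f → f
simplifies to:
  True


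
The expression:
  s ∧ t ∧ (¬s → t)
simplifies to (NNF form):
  s ∧ t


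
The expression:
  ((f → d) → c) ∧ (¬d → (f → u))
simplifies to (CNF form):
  (c ∨ f) ∧ (c ∨ u) ∧ (c ∨ ¬d) ∧ (c ∨ d ∨ f) ∧ (c ∨ d ∨ u) ∧ (c ∨ d ∨ ¬d) ∧ (c ∨ f ∨ ¬f) ∧ (c ∨ u ∨ ¬f) ∧ (c ∨ ¬d ∨ ¬f) ∧ (d ∨ f ∨ ¬f) ∧ (d ∨ u ∨ ¬f) ∧ (d ∨ ¬d ∨ ¬f)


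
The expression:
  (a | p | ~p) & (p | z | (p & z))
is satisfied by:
  {z: True, p: True}
  {z: True, p: False}
  {p: True, z: False}


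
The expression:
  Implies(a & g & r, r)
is always true.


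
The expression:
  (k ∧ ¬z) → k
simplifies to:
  True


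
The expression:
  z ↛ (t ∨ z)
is never true.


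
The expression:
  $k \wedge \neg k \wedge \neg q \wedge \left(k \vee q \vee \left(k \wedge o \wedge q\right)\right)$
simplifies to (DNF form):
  $\text{False}$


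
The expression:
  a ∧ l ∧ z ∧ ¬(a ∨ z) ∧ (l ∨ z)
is never true.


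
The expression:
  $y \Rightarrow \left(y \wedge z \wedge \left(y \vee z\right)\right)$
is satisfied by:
  {z: True, y: False}
  {y: False, z: False}
  {y: True, z: True}


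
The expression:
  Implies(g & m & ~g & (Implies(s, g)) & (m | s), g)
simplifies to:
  True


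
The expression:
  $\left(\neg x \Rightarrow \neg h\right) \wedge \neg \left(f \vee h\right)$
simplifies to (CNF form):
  $\neg f \wedge \neg h$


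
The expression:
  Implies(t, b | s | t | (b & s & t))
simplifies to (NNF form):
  True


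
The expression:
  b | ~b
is always true.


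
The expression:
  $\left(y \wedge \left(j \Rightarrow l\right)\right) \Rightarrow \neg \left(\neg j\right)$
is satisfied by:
  {j: True, y: False}
  {y: False, j: False}
  {y: True, j: True}


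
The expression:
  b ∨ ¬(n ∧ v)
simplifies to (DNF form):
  b ∨ ¬n ∨ ¬v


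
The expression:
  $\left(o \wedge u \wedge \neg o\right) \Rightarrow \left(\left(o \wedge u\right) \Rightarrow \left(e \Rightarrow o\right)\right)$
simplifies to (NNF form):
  $\text{True}$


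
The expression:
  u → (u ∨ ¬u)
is always true.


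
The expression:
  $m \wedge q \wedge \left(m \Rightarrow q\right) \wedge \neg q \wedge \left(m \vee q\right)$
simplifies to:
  $\text{False}$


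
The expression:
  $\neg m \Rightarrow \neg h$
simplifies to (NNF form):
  $m \vee \neg h$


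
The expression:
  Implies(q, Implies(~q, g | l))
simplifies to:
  True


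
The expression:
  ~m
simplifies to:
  ~m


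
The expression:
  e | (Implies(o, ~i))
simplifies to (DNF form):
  e | ~i | ~o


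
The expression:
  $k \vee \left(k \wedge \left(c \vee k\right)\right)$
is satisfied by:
  {k: True}


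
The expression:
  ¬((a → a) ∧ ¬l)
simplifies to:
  l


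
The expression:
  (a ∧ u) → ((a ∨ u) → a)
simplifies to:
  True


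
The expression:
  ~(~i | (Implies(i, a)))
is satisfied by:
  {i: True, a: False}


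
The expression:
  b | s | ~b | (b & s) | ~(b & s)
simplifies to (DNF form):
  True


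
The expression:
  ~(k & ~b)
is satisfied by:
  {b: True, k: False}
  {k: False, b: False}
  {k: True, b: True}


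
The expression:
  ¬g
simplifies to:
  ¬g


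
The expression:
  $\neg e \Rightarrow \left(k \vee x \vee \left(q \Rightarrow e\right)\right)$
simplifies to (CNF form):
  $e \vee k \vee x \vee \neg q$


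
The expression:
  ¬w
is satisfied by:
  {w: False}


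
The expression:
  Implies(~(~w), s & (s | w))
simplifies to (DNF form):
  s | ~w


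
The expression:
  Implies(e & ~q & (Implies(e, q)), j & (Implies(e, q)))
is always true.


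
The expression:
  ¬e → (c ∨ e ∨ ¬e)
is always true.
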